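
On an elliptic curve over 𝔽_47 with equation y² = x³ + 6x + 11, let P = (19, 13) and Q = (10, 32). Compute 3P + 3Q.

(6, 13)

First 3P:
Repeated addition: build up to 3P.
2P: tangent at (19, 13): λ = (3·19² + 6)/(2·13) ≡ 8/26. 26⁻¹ ≡ 38 (mod 47) since 26·38 = 988 ≡ 1, so λ ≡ 8·38 ≡ 22.
  x = λ² - 19 - 19 = 484 - 38 ≡ 23; y = λ·(19 - 23) - 13 ≡ 40. → (23, 40)
3P: (23, 40) + (19, 13). λ = (13 - 40)/(19 - 23) ≡ 20/43 mod 47. 43⁻¹ ≡ 35 (mod 47), so λ ≡ 42.
  x = λ² - 23 - 19 = 1764 - 42 ≡ 30; y = λ·(23 - 30) - 40 ≡ 42. → (30, 42)
3P = (30, 42).
Next 3Q:
Repeated addition: build up to 3Q.
2Q: tangent at (10, 32): λ = (3·10² + 6)/(2·32) ≡ 24/17. 17⁻¹ ≡ 36 (mod 47), so λ ≡ 24·36 ≡ 18.
  x = λ² - 10 - 10 = 324 - 20 ≡ 22; y = λ·(10 - 22) - 32 ≡ 34. → (22, 34)
3Q: (22, 34) + (10, 32). λ = (32 - 34)/(10 - 22) ≡ 45/35 mod 47. 35⁻¹ ≡ 43 (mod 47), so λ ≡ 8.
  x = λ² - 22 - 10 = 64 - 32 ≡ 32; y = λ·(22 - 32) - 34 ≡ 27. → (32, 27)
3Q = (32, 27).
Finally 3P + 3Q:
(30, 42) + (32, 27). λ = (27 - 42)/(32 - 30) ≡ 32/2 mod 47. 2⁻¹ ≡ 24 (mod 47), so λ ≡ 16.
  x = λ² - 30 - 32 = 256 - 62 ≡ 6; y = λ·(30 - 6) - 42 ≡ 13. → (6, 13)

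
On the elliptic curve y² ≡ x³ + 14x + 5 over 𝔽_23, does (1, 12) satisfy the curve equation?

y² = 12² ≡ 6; x³ + 14x + 5 = 20 ≡ 20 (mod 23). 6 ≠ 20.

no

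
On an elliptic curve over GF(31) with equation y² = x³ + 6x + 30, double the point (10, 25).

tangent at (10, 25): λ = (3·10² + 6)/(2·25) ≡ 27/19. 19⁻¹ ≡ 18 (mod 31), so λ ≡ 27·18 ≡ 21.
  x = λ² - 10 - 10 = 441 - 20 ≡ 18; y = λ·(10 - 18) - 25 ≡ 24. → (18, 24)

(18, 24)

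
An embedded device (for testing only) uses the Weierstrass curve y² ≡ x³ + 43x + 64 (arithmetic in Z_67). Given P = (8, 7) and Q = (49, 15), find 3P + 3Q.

(39, 36)

First 3P:
Repeated addition: build up to 3P.
2P: tangent at (8, 7): λ = (3·8² + 43)/(2·7) ≡ 34/14. 14⁻¹ ≡ 24 (mod 67) since 14·24 = 336 ≡ 1, so λ ≡ 34·24 ≡ 12.
  x = λ² - 8 - 8 = 144 - 16 ≡ 61; y = λ·(8 - 61) - 7 ≡ 27. → (61, 27)
3P: (61, 27) + (8, 7). λ = (7 - 27)/(8 - 61) ≡ 47/14 mod 67. 14⁻¹ ≡ 24 (mod 67) since 14·24 = 336 ≡ 1, so λ ≡ 56.
  x = λ² - 61 - 8 = 3136 - 69 ≡ 52; y = λ·(61 - 52) - 27 ≡ 8. → (52, 8)
3P = (52, 8).
Next 3Q:
Repeated addition: build up to 3Q.
2Q: tangent at (49, 15): λ = (3·49² + 43)/(2·15) ≡ 10/30. 30⁻¹ ≡ 38 (mod 67), so λ ≡ 10·38 ≡ 45.
  x = λ² - 49 - 49 = 2025 - 98 ≡ 51; y = λ·(49 - 51) - 15 ≡ 29. → (51, 29)
3Q: (51, 29) + (49, 15). λ = (15 - 29)/(49 - 51) ≡ 53/65 mod 67. 65⁻¹ ≡ 33 (mod 67) since 65·33 = 2145 ≡ 1, so λ ≡ 7.
  x = λ² - 51 - 49 = 49 - 100 ≡ 16; y = λ·(51 - 16) - 29 ≡ 15. → (16, 15)
3Q = (16, 15).
Finally 3P + 3Q:
(52, 8) + (16, 15). λ = (15 - 8)/(16 - 52) ≡ 7/31 mod 67. 31⁻¹ ≡ 13 (mod 67) since 31·13 = 403 ≡ 1, so λ ≡ 24.
  x = λ² - 52 - 16 = 576 - 68 ≡ 39; y = λ·(52 - 39) - 8 ≡ 36. → (39, 36)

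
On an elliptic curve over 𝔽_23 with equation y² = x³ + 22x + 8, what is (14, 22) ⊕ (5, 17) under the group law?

(14, 22) + (5, 17). λ = (17 - 22)/(5 - 14) ≡ 18/14 mod 23. 14⁻¹ ≡ 5 (mod 23), so λ ≡ 21.
  x = λ² - 14 - 5 = 441 - 19 ≡ 8; y = λ·(14 - 8) - 22 ≡ 12. → (8, 12)

(8, 12)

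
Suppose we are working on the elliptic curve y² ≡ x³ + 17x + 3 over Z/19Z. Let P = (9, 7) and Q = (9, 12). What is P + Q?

The two points share x = 9 and their y-coordinates satisfy 7 + 12 ≡ 0 (mod 19), so they are inverses. Their sum is O.

O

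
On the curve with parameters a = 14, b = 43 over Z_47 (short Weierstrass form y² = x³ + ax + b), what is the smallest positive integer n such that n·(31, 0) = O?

2P: (31, 0) + (31, 0): same x and y₁ ≡ -y₂, so the sum is O.
2P = O, so the order is 2.

2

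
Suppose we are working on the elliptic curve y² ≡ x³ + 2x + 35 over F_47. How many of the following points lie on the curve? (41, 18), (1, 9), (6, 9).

(41, 18): 18² ≡ 42, rhs ≡ 42 → on.
(1, 9): 9² ≡ 34, rhs ≡ 38 → off.
(6, 9): 9² ≡ 34, rhs ≡ 28 → off.

1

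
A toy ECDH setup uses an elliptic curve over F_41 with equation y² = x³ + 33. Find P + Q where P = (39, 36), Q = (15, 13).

(26, 26)

(39, 36) + (15, 13). λ = (13 - 36)/(15 - 39) ≡ 18/17 mod 41. 17⁻¹ ≡ 29 (mod 41), so λ ≡ 30.
  x = λ² - 39 - 15 = 900 - 54 ≡ 26; y = λ·(39 - 26) - 36 ≡ 26. → (26, 26)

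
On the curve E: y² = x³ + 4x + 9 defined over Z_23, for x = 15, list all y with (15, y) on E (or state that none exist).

x³ + 4x + 9 = 3444 ≡ 17 (mod 23).
17 is a non-residue mod 23; no y exists.

none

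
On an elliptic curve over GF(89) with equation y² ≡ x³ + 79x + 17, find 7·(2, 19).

(64, 22)

Write G = (2, 19).
Double-and-add on 7 = (111)₂. Start with G = (2, 19) for the leading 1-bit.
double: tangent at (2, 19): λ = (3·2² + 79)/(2·19) ≡ 2/38. 38⁻¹ ≡ 82 (mod 89), so λ ≡ 2·82 ≡ 75.
  x = λ² - 2 - 2 = 5625 - 4 ≡ 14; y = λ·(2 - 14) - 19 ≡ 60. → (14, 60)
add G: (14, 60) + (2, 19). λ = (19 - 60)/(2 - 14) ≡ 48/77 mod 89. 77⁻¹ ≡ 37 (mod 89) since 77·37 = 2849 ≡ 1, so λ ≡ 85.
  x = λ² - 14 - 2 = 7225 - 16 ≡ 0; y = λ·(14 - 0) - 60 ≡ 62. → (0, 62)
double: tangent at (0, 62): λ = (3·0² + 79)/(2·62) ≡ 79/35. 35⁻¹ ≡ 28 (mod 89) since 35·28 = 980 ≡ 1, so λ ≡ 79·28 ≡ 76.
  x = λ² - 0 - 0 = 5776 - 0 ≡ 80; y = λ·(0 - 80) - 62 ≡ 88. → (80, 88)
add G: (80, 88) + (2, 19). λ = (19 - 88)/(2 - 80) ≡ 20/11 mod 89. 11⁻¹ ≡ 81 (mod 89), so λ ≡ 18.
  x = λ² - 80 - 2 = 324 - 82 ≡ 64; y = λ·(80 - 64) - 88 ≡ 22. → (64, 22)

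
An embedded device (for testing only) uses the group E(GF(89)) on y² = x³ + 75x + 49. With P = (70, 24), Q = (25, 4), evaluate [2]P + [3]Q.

First 2P:
Repeated addition: build up to 2P.
2P: tangent at (70, 24): λ = (3·70² + 75)/(2·24) ≡ 1/48. 48⁻¹ ≡ 13 (mod 89), so λ ≡ 1·13 ≡ 13.
  x = λ² - 70 - 70 = 169 - 140 ≡ 29; y = λ·(70 - 29) - 24 ≡ 64. → (29, 64)
2P = (29, 64).
Next 3Q:
Repeated addition: build up to 3Q.
2Q: tangent at (25, 4): λ = (3·25² + 75)/(2·4) ≡ 81/8. 8⁻¹ ≡ 78 (mod 89), so λ ≡ 81·78 ≡ 88.
  x = λ² - 25 - 25 = 7744 - 50 ≡ 40; y = λ·(25 - 40) - 4 ≡ 11. → (40, 11)
3Q: (40, 11) + (25, 4). λ = (4 - 11)/(25 - 40) ≡ 82/74 mod 89. 74⁻¹ ≡ 83 (mod 89) since 74·83 = 6142 ≡ 1, so λ ≡ 42.
  x = λ² - 40 - 25 = 1764 - 65 ≡ 8; y = λ·(40 - 8) - 11 ≡ 87. → (8, 87)
3Q = (8, 87).
Finally 2P + 3Q:
(29, 64) + (8, 87). λ = (87 - 64)/(8 - 29) ≡ 23/68 mod 89. 68⁻¹ ≡ 72 (mod 89) since 68·72 = 4896 ≡ 1, so λ ≡ 54.
  x = λ² - 29 - 8 = 2916 - 37 ≡ 31; y = λ·(29 - 31) - 64 ≡ 6. → (31, 6)

(31, 6)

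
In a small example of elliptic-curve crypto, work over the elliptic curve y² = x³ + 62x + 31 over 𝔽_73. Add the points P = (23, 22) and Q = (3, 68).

(23, 22) + (3, 68). λ = (68 - 22)/(3 - 23) ≡ 46/53 mod 73. 53⁻¹ ≡ 62 (mod 73), so λ ≡ 5.
  x = λ² - 23 - 3 = 25 - 26 ≡ 72; y = λ·(23 - 72) - 22 ≡ 25. → (72, 25)

(72, 25)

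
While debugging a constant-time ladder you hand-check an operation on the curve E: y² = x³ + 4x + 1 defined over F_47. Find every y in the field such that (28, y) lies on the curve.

x³ + 4x + 1 = 22065 ≡ 22 (mod 47).
22 is a non-residue mod 47; no y exists.

none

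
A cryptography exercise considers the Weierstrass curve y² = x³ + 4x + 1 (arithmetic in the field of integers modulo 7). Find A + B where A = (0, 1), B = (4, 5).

(0, 1) + (4, 5). λ = (5 - 1)/(4 - 0) ≡ 4/4 mod 7. 4⁻¹ ≡ 2 (mod 7), so λ ≡ 1.
  x = λ² - 0 - 4 = 1 - 4 ≡ 4; y = λ·(0 - 4) - 1 ≡ 2. → (4, 2)

(4, 2)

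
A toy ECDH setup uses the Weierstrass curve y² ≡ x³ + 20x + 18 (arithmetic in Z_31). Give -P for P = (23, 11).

(23, 20)

-(23, 11) = (23, -11 mod 31) = (23, 20).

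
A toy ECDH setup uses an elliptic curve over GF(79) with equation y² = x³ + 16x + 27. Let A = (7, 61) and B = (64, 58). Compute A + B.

(7, 61) + (64, 58). λ = (58 - 61)/(64 - 7) ≡ 76/57 mod 79. 57⁻¹ ≡ 61 (mod 79) since 57·61 = 3477 ≡ 1, so λ ≡ 54.
  x = λ² - 7 - 64 = 2916 - 71 ≡ 1; y = λ·(7 - 1) - 61 ≡ 26. → (1, 26)

(1, 26)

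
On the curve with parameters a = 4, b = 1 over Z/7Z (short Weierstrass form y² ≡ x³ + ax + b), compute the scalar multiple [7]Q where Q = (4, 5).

Double-and-add on 7 = (111)₂. Start with Q = (4, 5) for the leading 1-bit.
double: tangent at (4, 5): λ = (3·4² + 4)/(2·5) ≡ 3/3. 3⁻¹ ≡ 5 (mod 7), so λ ≡ 3·5 ≡ 1.
  x = λ² - 4 - 4 = 1 - 8 ≡ 0; y = λ·(4 - 0) - 5 ≡ 6. → (0, 6)
add Q: (0, 6) + (4, 5). λ = (5 - 6)/(4 - 0) ≡ 6/4 mod 7. 4⁻¹ ≡ 2 (mod 7) since 4·2 = 8 ≡ 1, so λ ≡ 5.
  x = λ² - 0 - 4 = 25 - 4 ≡ 0; y = λ·(0 - 0) - 6 ≡ 1. → (0, 1)
double: tangent at (0, 1): λ = (3·0² + 4)/(2·1) ≡ 4/2. 2⁻¹ ≡ 4 (mod 7) since 2·4 = 8 ≡ 1, so λ ≡ 4·4 ≡ 2.
  x = λ² - 0 - 0 = 4 - 0 ≡ 4; y = λ·(0 - 4) - 1 ≡ 5. → (4, 5)
add Q: tangent at (4, 5): λ = (3·4² + 4)/(2·5) ≡ 3/3. 3⁻¹ ≡ 5 (mod 7) since 3·5 = 15 ≡ 1, so λ ≡ 3·5 ≡ 1.
  x = λ² - 4 - 4 = 1 - 8 ≡ 0; y = λ·(4 - 0) - 5 ≡ 6. → (0, 6)

(0, 6)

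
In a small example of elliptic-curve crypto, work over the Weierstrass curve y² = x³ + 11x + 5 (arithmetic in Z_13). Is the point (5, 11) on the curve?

y² = 11² ≡ 4; x³ + 11x + 5 = 185 ≡ 3 (mod 13). 4 ≠ 3.

no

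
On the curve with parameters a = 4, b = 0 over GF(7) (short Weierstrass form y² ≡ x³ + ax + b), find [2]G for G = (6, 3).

tangent at (6, 3): λ = (3·6² + 4)/(2·3) ≡ 0/6. 6⁻¹ ≡ 6 (mod 7), so λ ≡ 0·6 ≡ 0.
  x = λ² - 6 - 6 = 0 - 12 ≡ 2; y = λ·(6 - 2) - 3 ≡ 4. → (2, 4)

(2, 4)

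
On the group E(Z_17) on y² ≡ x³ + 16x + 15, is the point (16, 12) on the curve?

y² = 12² ≡ 8; x³ + 16x + 15 = 4367 ≡ 15 (mod 17). 8 ≠ 15.

no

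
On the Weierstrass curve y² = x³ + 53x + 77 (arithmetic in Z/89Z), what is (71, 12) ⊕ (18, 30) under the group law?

(71, 12) + (18, 30). λ = (30 - 12)/(18 - 71) ≡ 18/36 mod 89. 36⁻¹ ≡ 47 (mod 89) since 36·47 = 1692 ≡ 1, so λ ≡ 45.
  x = λ² - 71 - 18 = 2025 - 89 ≡ 67; y = λ·(71 - 67) - 12 ≡ 79. → (67, 79)

(67, 79)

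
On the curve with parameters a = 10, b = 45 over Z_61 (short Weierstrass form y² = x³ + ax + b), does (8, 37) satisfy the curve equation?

yes

y² = 37² ≡ 27; x³ + 10x + 45 = 637 ≡ 27 (mod 61). 27 = 27.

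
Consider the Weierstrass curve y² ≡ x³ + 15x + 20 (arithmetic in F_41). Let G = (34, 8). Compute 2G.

(39, 8)

tangent at (34, 8): λ = (3·34² + 15)/(2·8) ≡ 39/16. 16⁻¹ ≡ 18 (mod 41), so λ ≡ 39·18 ≡ 5.
  x = λ² - 34 - 34 = 25 - 68 ≡ 39; y = λ·(34 - 39) - 8 ≡ 8. → (39, 8)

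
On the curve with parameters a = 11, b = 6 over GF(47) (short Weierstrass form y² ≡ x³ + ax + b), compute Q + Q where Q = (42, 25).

tangent at (42, 25): λ = (3·42² + 11)/(2·25) ≡ 39/3. 3⁻¹ ≡ 16 (mod 47), so λ ≡ 39·16 ≡ 13.
  x = λ² - 42 - 42 = 169 - 84 ≡ 38; y = λ·(42 - 38) - 25 ≡ 27. → (38, 27)

(38, 27)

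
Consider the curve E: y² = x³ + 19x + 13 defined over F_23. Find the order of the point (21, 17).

10

2P: tangent at (21, 17): λ = (3·21² + 19)/(2·17) ≡ 8/11. 11⁻¹ ≡ 21 (mod 23), so λ ≡ 8·21 ≡ 7.
  x = λ² - 21 - 21 = 49 - 42 ≡ 7; y = λ·(21 - 7) - 17 ≡ 12. → (7, 12)
3P: (7, 12) + (21, 17). λ = (17 - 12)/(21 - 7) ≡ 5/14 mod 23. 14⁻¹ ≡ 5 (mod 23) since 14·5 = 70 ≡ 1, so λ ≡ 2.
  x = λ² - 7 - 21 = 4 - 28 ≡ 22; y = λ·(7 - 22) - 12 ≡ 4. → (22, 4)
4P: (22, 4) + (21, 17). λ = (17 - 4)/(21 - 22) ≡ 13/22 mod 23. 22⁻¹ ≡ 22 (mod 23), so λ ≡ 10.
  x = λ² - 22 - 21 = 100 - 43 ≡ 11; y = λ·(22 - 11) - 4 ≡ 14. → (11, 14)
5P: (11, 14) + (21, 17). λ = (17 - 14)/(21 - 11) ≡ 3/10 mod 23. 10⁻¹ ≡ 7 (mod 23), so λ ≡ 21.
  x = λ² - 11 - 21 = 441 - 32 ≡ 18; y = λ·(11 - 18) - 14 ≡ 0. → (18, 0)
6P: (18, 0) + (21, 17). λ = (17 - 0)/(21 - 18) ≡ 17/3 mod 23. 3⁻¹ ≡ 8 (mod 23), so λ ≡ 21.
  x = λ² - 18 - 21 = 441 - 39 ≡ 11; y = λ·(18 - 11) - 0 ≡ 9. → (11, 9)
7P: (11, 9) + (21, 17). λ = (17 - 9)/(21 - 11) ≡ 8/10 mod 23. 10⁻¹ ≡ 7 (mod 23), so λ ≡ 10.
  x = λ² - 11 - 21 = 100 - 32 ≡ 22; y = λ·(11 - 22) - 9 ≡ 19. → (22, 19)
8P: (22, 19) + (21, 17). λ = (17 - 19)/(21 - 22) ≡ 21/22 mod 23. 22⁻¹ ≡ 22 (mod 23) since 22·22 = 484 ≡ 1, so λ ≡ 2.
  x = λ² - 22 - 21 = 4 - 43 ≡ 7; y = λ·(22 - 7) - 19 ≡ 11. → (7, 11)
9P: (7, 11) + (21, 17). λ = (17 - 11)/(21 - 7) ≡ 6/14 mod 23. 14⁻¹ ≡ 5 (mod 23) since 14·5 = 70 ≡ 1, so λ ≡ 7.
  x = λ² - 7 - 21 = 49 - 28 ≡ 21; y = λ·(7 - 21) - 11 ≡ 6. → (21, 6)
10P: (21, 6) + (21, 17): same x and y₁ ≡ -y₂, so the sum is 𝒪.
10P = 𝒪, so the order is 10.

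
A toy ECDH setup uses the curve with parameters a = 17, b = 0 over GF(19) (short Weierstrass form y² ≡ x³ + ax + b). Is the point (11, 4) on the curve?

y² = 4² ≡ 16; x³ + 17x + 0 = 1518 ≡ 17 (mod 19). 16 ≠ 17.

no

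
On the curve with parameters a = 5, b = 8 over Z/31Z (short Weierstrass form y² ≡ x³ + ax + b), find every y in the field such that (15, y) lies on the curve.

none

x³ + 5x + 8 = 3458 ≡ 17 (mod 31).
17 is a non-residue mod 31; no y exists.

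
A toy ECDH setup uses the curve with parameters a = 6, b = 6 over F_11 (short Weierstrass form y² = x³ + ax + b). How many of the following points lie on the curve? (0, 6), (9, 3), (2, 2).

(0, 6): 6² ≡ 3, rhs ≡ 6 → off.
(9, 3): 3² ≡ 9, rhs ≡ 8 → off.
(2, 2): 2² ≡ 4, rhs ≡ 4 → on.

1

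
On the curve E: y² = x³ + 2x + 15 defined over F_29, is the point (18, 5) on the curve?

y² = 5² ≡ 25; x³ + 2x + 15 = 5883 ≡ 25 (mod 29). 25 = 25.

yes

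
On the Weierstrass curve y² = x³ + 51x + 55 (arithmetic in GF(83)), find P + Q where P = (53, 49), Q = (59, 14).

(53, 49) + (59, 14). λ = (14 - 49)/(59 - 53) ≡ 48/6 mod 83. 6⁻¹ ≡ 14 (mod 83) since 6·14 = 84 ≡ 1, so λ ≡ 8.
  x = λ² - 53 - 59 = 64 - 112 ≡ 35; y = λ·(53 - 35) - 49 ≡ 12. → (35, 12)

(35, 12)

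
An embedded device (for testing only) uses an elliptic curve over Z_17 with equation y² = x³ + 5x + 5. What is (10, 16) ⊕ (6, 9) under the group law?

(3, 9)

(10, 16) + (6, 9). λ = (9 - 16)/(6 - 10) ≡ 10/13 mod 17. 13⁻¹ ≡ 4 (mod 17), so λ ≡ 6.
  x = λ² - 10 - 6 = 36 - 16 ≡ 3; y = λ·(10 - 3) - 16 ≡ 9. → (3, 9)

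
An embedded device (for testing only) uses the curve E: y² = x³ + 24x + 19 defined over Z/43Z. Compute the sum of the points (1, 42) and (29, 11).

(36, 29)

(1, 42) + (29, 11). λ = (11 - 42)/(29 - 1) ≡ 12/28 mod 43. 28⁻¹ ≡ 20 (mod 43) since 28·20 = 560 ≡ 1, so λ ≡ 25.
  x = λ² - 1 - 29 = 625 - 30 ≡ 36; y = λ·(1 - 36) - 42 ≡ 29. → (36, 29)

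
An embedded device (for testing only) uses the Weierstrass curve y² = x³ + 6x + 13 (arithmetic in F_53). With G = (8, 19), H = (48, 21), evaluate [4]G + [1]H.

(48, 32)

First 4G:
Repeated addition: build up to 4G.
2G: tangent at (8, 19): λ = (3·8² + 6)/(2·19) ≡ 39/38. 38⁻¹ ≡ 7 (mod 53), so λ ≡ 39·7 ≡ 8.
  x = λ² - 8 - 8 = 64 - 16 ≡ 48; y = λ·(8 - 48) - 19 ≡ 32. → (48, 32)
3G: (48, 32) + (8, 19). λ = (19 - 32)/(8 - 48) ≡ 40/13 mod 53. 13⁻¹ ≡ 49 (mod 53), so λ ≡ 52.
  x = λ² - 48 - 8 = 2704 - 56 ≡ 51; y = λ·(48 - 51) - 32 ≡ 24. → (51, 24)
4G: (51, 24) + (8, 19). λ = (19 - 24)/(8 - 51) ≡ 48/10 mod 53. 10⁻¹ ≡ 16 (mod 53), so λ ≡ 26.
  x = λ² - 51 - 8 = 676 - 59 ≡ 34; y = λ·(51 - 34) - 24 ≡ 47. → (34, 47)
4G = (34, 47).
Finally 4G + H:
(34, 47) + (48, 21). λ = (21 - 47)/(48 - 34) ≡ 27/14 mod 53. 14⁻¹ ≡ 19 (mod 53), so λ ≡ 36.
  x = λ² - 34 - 48 = 1296 - 82 ≡ 48; y = λ·(34 - 48) - 47 ≡ 32. → (48, 32)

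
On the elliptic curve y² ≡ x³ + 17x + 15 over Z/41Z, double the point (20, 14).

(2, 4)

tangent at (20, 14): λ = (3·20² + 17)/(2·14) ≡ 28/28. 28⁻¹ ≡ 22 (mod 41) since 28·22 = 616 ≡ 1, so λ ≡ 28·22 ≡ 1.
  x = λ² - 20 - 20 = 1 - 40 ≡ 2; y = λ·(20 - 2) - 14 ≡ 4. → (2, 4)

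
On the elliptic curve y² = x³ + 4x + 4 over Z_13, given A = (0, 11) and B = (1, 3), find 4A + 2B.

(6, 6)

First 4A:
Double-and-add on 4 = (100)₂. Start with A = (0, 11) for the leading 1-bit.
double: tangent at (0, 11): λ = (3·0² + 4)/(2·11) ≡ 4/9. 9⁻¹ ≡ 3 (mod 13), so λ ≡ 4·3 ≡ 12.
  x = λ² - 0 - 0 = 144 - 0 ≡ 1; y = λ·(0 - 1) - 11 ≡ 3. → (1, 3)
double: tangent at (1, 3): λ = (3·1² + 4)/(2·3) ≡ 7/6. 6⁻¹ ≡ 11 (mod 13), so λ ≡ 7·11 ≡ 12.
  x = λ² - 1 - 1 = 144 - 2 ≡ 12; y = λ·(1 - 12) - 3 ≡ 8. → (12, 8)
4A = (12, 8).
Next 2B:
Repeated addition: build up to 2B.
2B: tangent at (1, 3): λ = (3·1² + 4)/(2·3) ≡ 7/6. 6⁻¹ ≡ 11 (mod 13), so λ ≡ 7·11 ≡ 12.
  x = λ² - 1 - 1 = 144 - 2 ≡ 12; y = λ·(1 - 12) - 3 ≡ 8. → (12, 8)
2B = (12, 8).
Finally 4A + 2B:
tangent at (12, 8): λ = (3·12² + 4)/(2·8) ≡ 7/3. 3⁻¹ ≡ 9 (mod 13), so λ ≡ 7·9 ≡ 11.
  x = λ² - 12 - 12 = 121 - 24 ≡ 6; y = λ·(12 - 6) - 8 ≡ 6. → (6, 6)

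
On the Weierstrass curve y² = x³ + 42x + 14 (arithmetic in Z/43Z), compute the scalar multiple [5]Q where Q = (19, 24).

(19, 19)

Double-and-add on 5 = (101)₂. Start with Q = (19, 24) for the leading 1-bit.
double: tangent at (19, 24): λ = (3·19² + 42)/(2·24) ≡ 7/5. 5⁻¹ ≡ 26 (mod 43), so λ ≡ 7·26 ≡ 10.
  x = λ² - 19 - 19 = 100 - 38 ≡ 19; y = λ·(19 - 19) - 24 ≡ 19. → (19, 19)
double: tangent at (19, 19): λ = (3·19² + 42)/(2·19) ≡ 7/38. 38⁻¹ ≡ 17 (mod 43) since 38·17 = 646 ≡ 1, so λ ≡ 7·17 ≡ 33.
  x = λ² - 19 - 19 = 1089 - 38 ≡ 19; y = λ·(19 - 19) - 19 ≡ 24. → (19, 24)
add Q: tangent at (19, 24): λ = (3·19² + 42)/(2·24) ≡ 7/5. 5⁻¹ ≡ 26 (mod 43) since 5·26 = 130 ≡ 1, so λ ≡ 7·26 ≡ 10.
  x = λ² - 19 - 19 = 100 - 38 ≡ 19; y = λ·(19 - 19) - 24 ≡ 19. → (19, 19)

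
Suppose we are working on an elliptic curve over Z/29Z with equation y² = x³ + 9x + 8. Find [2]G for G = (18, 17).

(23, 17)

tangent at (18, 17): λ = (3·18² + 9)/(2·17) ≡ 24/5. 5⁻¹ ≡ 6 (mod 29) since 5·6 = 30 ≡ 1, so λ ≡ 24·6 ≡ 28.
  x = λ² - 18 - 18 = 784 - 36 ≡ 23; y = λ·(18 - 23) - 17 ≡ 17. → (23, 17)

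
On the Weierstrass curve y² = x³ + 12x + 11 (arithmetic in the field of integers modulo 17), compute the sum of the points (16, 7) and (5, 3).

(4, 2)

(16, 7) + (5, 3). λ = (3 - 7)/(5 - 16) ≡ 13/6 mod 17. 6⁻¹ ≡ 3 (mod 17), so λ ≡ 5.
  x = λ² - 16 - 5 = 25 - 21 ≡ 4; y = λ·(16 - 4) - 7 ≡ 2. → (4, 2)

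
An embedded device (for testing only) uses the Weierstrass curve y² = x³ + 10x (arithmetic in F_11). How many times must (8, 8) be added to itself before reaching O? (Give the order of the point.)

6

2P: tangent at (8, 8): λ = (3·8² + 10)/(2·8) ≡ 4/5. 5⁻¹ ≡ 9 (mod 11), so λ ≡ 4·9 ≡ 3.
  x = λ² - 8 - 8 = 9 - 16 ≡ 4; y = λ·(8 - 4) - 8 ≡ 4. → (4, 4)
3P: (4, 4) + (8, 8). λ = (8 - 4)/(8 - 4) ≡ 4/4 mod 11. 4⁻¹ ≡ 3 (mod 11), so λ ≡ 1.
  x = λ² - 4 - 8 = 1 - 12 ≡ 0; y = λ·(4 - 0) - 4 ≡ 0. → (0, 0)
4P: (0, 0) + (8, 8). λ = (8 - 0)/(8 - 0) ≡ 8/8 mod 11. 8⁻¹ ≡ 7 (mod 11), so λ ≡ 1.
  x = λ² - 0 - 8 = 1 - 8 ≡ 4; y = λ·(0 - 4) - 0 ≡ 7. → (4, 7)
5P: (4, 7) + (8, 8). λ = (8 - 7)/(8 - 4) ≡ 1/4 mod 11. 4⁻¹ ≡ 3 (mod 11) since 4·3 = 12 ≡ 1, so λ ≡ 3.
  x = λ² - 4 - 8 = 9 - 12 ≡ 8; y = λ·(4 - 8) - 7 ≡ 3. → (8, 3)
6P: (8, 3) + (8, 8): same x and y₁ ≡ -y₂, so the sum is O.
6P = O, so the order is 6.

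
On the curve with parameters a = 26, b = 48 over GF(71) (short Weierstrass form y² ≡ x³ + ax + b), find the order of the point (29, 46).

2P: tangent at (29, 46): λ = (3·29² + 26)/(2·46) ≡ 64/21. 21⁻¹ ≡ 44 (mod 71) since 21·44 = 924 ≡ 1, so λ ≡ 64·44 ≡ 47.
  x = λ² - 29 - 29 = 2209 - 58 ≡ 21; y = λ·(29 - 21) - 46 ≡ 46. → (21, 46)
3P: (21, 46) + (29, 46). λ = (46 - 46)/(29 - 21) ≡ 0/8 mod 71. 8⁻¹ ≡ 9 (mod 71) since 8·9 = 72 ≡ 1, so λ ≡ 0.
  x = λ² - 21 - 29 = 0 - 50 ≡ 21; y = λ·(21 - 21) - 46 ≡ 25. → (21, 25)
4P: (21, 25) + (29, 46). λ = (46 - 25)/(29 - 21) ≡ 21/8 mod 71. 8⁻¹ ≡ 9 (mod 71), so λ ≡ 47.
  x = λ² - 21 - 29 = 2209 - 50 ≡ 29; y = λ·(21 - 29) - 25 ≡ 25. → (29, 25)
5P: (29, 25) + (29, 46): same x and y₁ ≡ -y₂, so the sum is 𝒪.
5P = 𝒪, so the order is 5.

5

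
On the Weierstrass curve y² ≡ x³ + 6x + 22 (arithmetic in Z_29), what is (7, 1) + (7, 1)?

tangent at (7, 1): λ = (3·7² + 6)/(2·1) ≡ 8/2. 2⁻¹ ≡ 15 (mod 29) since 2·15 = 30 ≡ 1, so λ ≡ 8·15 ≡ 4.
  x = λ² - 7 - 7 = 16 - 14 ≡ 2; y = λ·(7 - 2) - 1 ≡ 19. → (2, 19)

(2, 19)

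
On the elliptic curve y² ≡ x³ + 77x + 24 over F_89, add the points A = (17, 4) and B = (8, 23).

(30, 63)

(17, 4) + (8, 23). λ = (23 - 4)/(8 - 17) ≡ 19/80 mod 89. 80⁻¹ ≡ 79 (mod 89), so λ ≡ 77.
  x = λ² - 17 - 8 = 5929 - 25 ≡ 30; y = λ·(17 - 30) - 4 ≡ 63. → (30, 63)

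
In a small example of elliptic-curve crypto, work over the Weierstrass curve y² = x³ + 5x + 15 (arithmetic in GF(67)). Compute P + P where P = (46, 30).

(34, 48)

tangent at (46, 30): λ = (3·46² + 5)/(2·30) ≡ 55/60. 60⁻¹ ≡ 19 (mod 67), so λ ≡ 55·19 ≡ 40.
  x = λ² - 46 - 46 = 1600 - 92 ≡ 34; y = λ·(46 - 34) - 30 ≡ 48. → (34, 48)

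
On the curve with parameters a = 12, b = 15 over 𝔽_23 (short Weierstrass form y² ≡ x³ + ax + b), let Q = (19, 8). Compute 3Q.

(16, 18)

Repeated addition: build up to 3Q.
2Q: tangent at (19, 8): λ = (3·19² + 12)/(2·8) ≡ 14/16. 16⁻¹ ≡ 13 (mod 23), so λ ≡ 14·13 ≡ 21.
  x = λ² - 19 - 19 = 441 - 38 ≡ 12; y = λ·(19 - 12) - 8 ≡ 1. → (12, 1)
3Q: (12, 1) + (19, 8). λ = (8 - 1)/(19 - 12) ≡ 7/7 mod 23. 7⁻¹ ≡ 10 (mod 23) since 7·10 = 70 ≡ 1, so λ ≡ 1.
  x = λ² - 12 - 19 = 1 - 31 ≡ 16; y = λ·(12 - 16) - 1 ≡ 18. → (16, 18)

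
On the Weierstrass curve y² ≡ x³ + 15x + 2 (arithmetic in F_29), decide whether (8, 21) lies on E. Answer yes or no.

y² = 21² ≡ 6; x³ + 15x + 2 = 634 ≡ 25 (mod 29). 6 ≠ 25.

no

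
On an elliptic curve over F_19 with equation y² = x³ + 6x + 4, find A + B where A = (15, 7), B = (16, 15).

(15, 7) + (16, 15). λ = (15 - 7)/(16 - 15) ≡ 8/1 mod 19. 1⁻¹ ≡ 1 (mod 19) since 1·1 = 1 ≡ 1, so λ ≡ 8.
  x = λ² - 15 - 16 = 64 - 31 ≡ 14; y = λ·(15 - 14) - 7 ≡ 1. → (14, 1)

(14, 1)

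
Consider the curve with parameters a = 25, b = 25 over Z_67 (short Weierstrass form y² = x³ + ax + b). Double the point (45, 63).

tangent at (45, 63): λ = (3·45² + 25)/(2·63) ≡ 3/59. 59⁻¹ ≡ 25 (mod 67) since 59·25 = 1475 ≡ 1, so λ ≡ 3·25 ≡ 8.
  x = λ² - 45 - 45 = 64 - 90 ≡ 41; y = λ·(45 - 41) - 63 ≡ 36. → (41, 36)

(41, 36)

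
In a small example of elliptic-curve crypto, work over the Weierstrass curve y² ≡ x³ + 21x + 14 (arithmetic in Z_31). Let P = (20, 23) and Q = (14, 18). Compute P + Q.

(2, 23)

(20, 23) + (14, 18). λ = (18 - 23)/(14 - 20) ≡ 26/25 mod 31. 25⁻¹ ≡ 5 (mod 31) since 25·5 = 125 ≡ 1, so λ ≡ 6.
  x = λ² - 20 - 14 = 36 - 34 ≡ 2; y = λ·(20 - 2) - 23 ≡ 23. → (2, 23)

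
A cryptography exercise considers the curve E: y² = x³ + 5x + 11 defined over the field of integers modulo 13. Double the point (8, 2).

(7, 5)

tangent at (8, 2): λ = (3·8² + 5)/(2·2) ≡ 2/4. 4⁻¹ ≡ 10 (mod 13), so λ ≡ 2·10 ≡ 7.
  x = λ² - 8 - 8 = 49 - 16 ≡ 7; y = λ·(8 - 7) - 2 ≡ 5. → (7, 5)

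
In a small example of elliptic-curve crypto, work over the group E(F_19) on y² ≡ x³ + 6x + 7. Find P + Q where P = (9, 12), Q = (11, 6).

(8, 4)

(9, 12) + (11, 6). λ = (6 - 12)/(11 - 9) ≡ 13/2 mod 19. 2⁻¹ ≡ 10 (mod 19), so λ ≡ 16.
  x = λ² - 9 - 11 = 256 - 20 ≡ 8; y = λ·(9 - 8) - 12 ≡ 4. → (8, 4)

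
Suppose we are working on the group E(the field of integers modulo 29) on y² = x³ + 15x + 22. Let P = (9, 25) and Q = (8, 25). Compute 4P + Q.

First 4P:
Repeated addition: build up to 4P.
2P: tangent at (9, 25): λ = (3·9² + 15)/(2·25) ≡ 26/21. 21⁻¹ ≡ 18 (mod 29) since 21·18 = 378 ≡ 1, so λ ≡ 26·18 ≡ 4.
  x = λ² - 9 - 9 = 16 - 18 ≡ 27; y = λ·(9 - 27) - 25 ≡ 19. → (27, 19)
3P: (27, 19) + (9, 25). λ = (25 - 19)/(9 - 27) ≡ 6/11 mod 29. 11⁻¹ ≡ 8 (mod 29), so λ ≡ 19.
  x = λ² - 27 - 9 = 361 - 36 ≡ 6; y = λ·(27 - 6) - 19 ≡ 3. → (6, 3)
4P: (6, 3) + (9, 25). λ = (25 - 3)/(9 - 6) ≡ 22/3 mod 29. 3⁻¹ ≡ 10 (mod 29) since 3·10 = 30 ≡ 1, so λ ≡ 17.
  x = λ² - 6 - 9 = 289 - 15 ≡ 13; y = λ·(6 - 13) - 3 ≡ 23. → (13, 23)
4P = (13, 23).
Finally 4P + Q:
(13, 23) + (8, 25). λ = (25 - 23)/(8 - 13) ≡ 2/24 mod 29. 24⁻¹ ≡ 23 (mod 29), so λ ≡ 17.
  x = λ² - 13 - 8 = 289 - 21 ≡ 7; y = λ·(13 - 7) - 23 ≡ 21. → (7, 21)

(7, 21)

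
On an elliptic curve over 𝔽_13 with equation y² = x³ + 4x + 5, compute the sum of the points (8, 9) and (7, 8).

(8, 9) + (7, 8). λ = (8 - 9)/(7 - 8) ≡ 12/12 mod 13. 12⁻¹ ≡ 12 (mod 13), so λ ≡ 1.
  x = λ² - 8 - 7 = 1 - 15 ≡ 12; y = λ·(8 - 12) - 9 ≡ 0. → (12, 0)

(12, 0)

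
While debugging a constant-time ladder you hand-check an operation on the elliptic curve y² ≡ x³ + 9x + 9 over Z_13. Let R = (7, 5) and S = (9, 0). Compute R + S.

(7, 5) + (9, 0). λ = (0 - 5)/(9 - 7) ≡ 8/2 mod 13. 2⁻¹ ≡ 7 (mod 13), so λ ≡ 4.
  x = λ² - 7 - 9 = 16 - 16 ≡ 0; y = λ·(7 - 0) - 5 ≡ 10. → (0, 10)

(0, 10)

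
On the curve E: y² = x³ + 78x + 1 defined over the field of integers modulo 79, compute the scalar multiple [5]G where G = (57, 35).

(71, 34)

Repeated addition: build up to 5G.
2G: tangent at (57, 35): λ = (3·57² + 78)/(2·35) ≡ 29/70. 70⁻¹ ≡ 35 (mod 79) since 70·35 = 2450 ≡ 1, so λ ≡ 29·35 ≡ 67.
  x = λ² - 57 - 57 = 4489 - 114 ≡ 30; y = λ·(57 - 30) - 35 ≡ 36. → (30, 36)
3G: (30, 36) + (57, 35). λ = (35 - 36)/(57 - 30) ≡ 78/27 mod 79. 27⁻¹ ≡ 41 (mod 79), so λ ≡ 38.
  x = λ² - 30 - 57 = 1444 - 87 ≡ 14; y = λ·(30 - 14) - 36 ≡ 19. → (14, 19)
4G: (14, 19) + (57, 35). λ = (35 - 19)/(57 - 14) ≡ 16/43 mod 79. 43⁻¹ ≡ 68 (mod 79), so λ ≡ 61.
  x = λ² - 14 - 57 = 3721 - 71 ≡ 16; y = λ·(14 - 16) - 19 ≡ 17. → (16, 17)
5G: (16, 17) + (57, 35). λ = (35 - 17)/(57 - 16) ≡ 18/41 mod 79. 41⁻¹ ≡ 27 (mod 79), so λ ≡ 12.
  x = λ² - 16 - 57 = 144 - 73 ≡ 71; y = λ·(16 - 71) - 17 ≡ 34. → (71, 34)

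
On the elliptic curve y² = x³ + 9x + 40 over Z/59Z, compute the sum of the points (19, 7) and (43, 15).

(43, 44)

(19, 7) + (43, 15). λ = (15 - 7)/(43 - 19) ≡ 8/24 mod 59. 24⁻¹ ≡ 32 (mod 59) since 24·32 = 768 ≡ 1, so λ ≡ 20.
  x = λ² - 19 - 43 = 400 - 62 ≡ 43; y = λ·(19 - 43) - 7 ≡ 44. → (43, 44)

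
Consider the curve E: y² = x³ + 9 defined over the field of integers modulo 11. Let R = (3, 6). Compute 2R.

(8, 2)

tangent at (3, 6): λ = (3·3² + 0)/(2·6) ≡ 5/1. 1⁻¹ ≡ 1 (mod 11), so λ ≡ 5·1 ≡ 5.
  x = λ² - 3 - 3 = 25 - 6 ≡ 8; y = λ·(3 - 8) - 6 ≡ 2. → (8, 2)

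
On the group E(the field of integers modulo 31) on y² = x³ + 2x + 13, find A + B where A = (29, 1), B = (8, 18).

(22, 14)

(29, 1) + (8, 18). λ = (18 - 1)/(8 - 29) ≡ 17/10 mod 31. 10⁻¹ ≡ 28 (mod 31), so λ ≡ 11.
  x = λ² - 29 - 8 = 121 - 37 ≡ 22; y = λ·(29 - 22) - 1 ≡ 14. → (22, 14)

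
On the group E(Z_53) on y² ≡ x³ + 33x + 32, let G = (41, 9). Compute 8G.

(48, 31)

Repeated addition: build up to 8G.
2G: tangent at (41, 9): λ = (3·41² + 33)/(2·9) ≡ 41/18. 18⁻¹ ≡ 3 (mod 53), so λ ≡ 41·3 ≡ 17.
  x = λ² - 41 - 41 = 289 - 82 ≡ 48; y = λ·(41 - 48) - 9 ≡ 31. → (48, 31)
3G: (48, 31) + (41, 9). λ = (9 - 31)/(41 - 48) ≡ 31/46 mod 53. 46⁻¹ ≡ 15 (mod 53), so λ ≡ 41.
  x = λ² - 48 - 41 = 1681 - 89 ≡ 2; y = λ·(48 - 2) - 31 ≡ 0. → (2, 0)
4G: (2, 0) + (41, 9). λ = (9 - 0)/(41 - 2) ≡ 9/39 mod 53. 39⁻¹ ≡ 34 (mod 53), so λ ≡ 41.
  x = λ² - 2 - 41 = 1681 - 43 ≡ 48; y = λ·(2 - 48) - 0 ≡ 22. → (48, 22)
5G: (48, 22) + (41, 9). λ = (9 - 22)/(41 - 48) ≡ 40/46 mod 53. 46⁻¹ ≡ 15 (mod 53), so λ ≡ 17.
  x = λ² - 48 - 41 = 289 - 89 ≡ 41; y = λ·(48 - 41) - 22 ≡ 44. → (41, 44)
6G: (41, 44) + (41, 9): same x and y₁ ≡ -y₂, so the sum is the point at infinity.
7G: the point at infinity + (41, 9) = (41, 9) (identity).
8G: tangent at (41, 9): λ = (3·41² + 33)/(2·9) ≡ 41/18. 18⁻¹ ≡ 3 (mod 53), so λ ≡ 41·3 ≡ 17.
  x = λ² - 41 - 41 = 289 - 82 ≡ 48; y = λ·(41 - 48) - 9 ≡ 31. → (48, 31)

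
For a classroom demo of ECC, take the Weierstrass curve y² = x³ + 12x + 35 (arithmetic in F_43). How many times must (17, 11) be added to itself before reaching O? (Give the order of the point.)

2P: tangent at (17, 11): λ = (3·17² + 12)/(2·11) ≡ 19/22. 22⁻¹ ≡ 2 (mod 43), so λ ≡ 19·2 ≡ 38.
  x = λ² - 17 - 17 = 1444 - 34 ≡ 34; y = λ·(17 - 34) - 11 ≡ 31. → (34, 31)
3P: (34, 31) + (17, 11). λ = (11 - 31)/(17 - 34) ≡ 23/26 mod 43. 26⁻¹ ≡ 5 (mod 43) since 26·5 = 130 ≡ 1, so λ ≡ 29.
  x = λ² - 34 - 17 = 841 - 51 ≡ 16; y = λ·(34 - 16) - 31 ≡ 18. → (16, 18)
4P: (16, 18) + (17, 11). λ = (11 - 18)/(17 - 16) ≡ 36/1 mod 43. 1⁻¹ ≡ 1 (mod 43) since 1·1 = 1 ≡ 1, so λ ≡ 36.
  x = λ² - 16 - 17 = 1296 - 33 ≡ 16; y = λ·(16 - 16) - 18 ≡ 25. → (16, 25)
5P: (16, 25) + (17, 11). λ = (11 - 25)/(17 - 16) ≡ 29/1 mod 43. 1⁻¹ ≡ 1 (mod 43), so λ ≡ 29.
  x = λ² - 16 - 17 = 841 - 33 ≡ 34; y = λ·(16 - 34) - 25 ≡ 12. → (34, 12)
6P: (34, 12) + (17, 11). λ = (11 - 12)/(17 - 34) ≡ 42/26 mod 43. 26⁻¹ ≡ 5 (mod 43), so λ ≡ 38.
  x = λ² - 34 - 17 = 1444 - 51 ≡ 17; y = λ·(34 - 17) - 12 ≡ 32. → (17, 32)
7P: (17, 32) + (17, 11): same x and y₁ ≡ -y₂, so the sum is O.
7P = O, so the order is 7.

7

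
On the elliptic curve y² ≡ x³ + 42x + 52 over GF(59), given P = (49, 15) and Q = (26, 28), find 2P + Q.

(14, 27)

First 2P:
Repeated addition: build up to 2P.
2P: tangent at (49, 15): λ = (3·49² + 42)/(2·15) ≡ 47/30. 30⁻¹ ≡ 2 (mod 59), so λ ≡ 47·2 ≡ 35.
  x = λ² - 49 - 49 = 1225 - 98 ≡ 6; y = λ·(49 - 6) - 15 ≡ 15. → (6, 15)
2P = (6, 15).
Finally 2P + Q:
(6, 15) + (26, 28). λ = (28 - 15)/(26 - 6) ≡ 13/20 mod 59. 20⁻¹ ≡ 3 (mod 59), so λ ≡ 39.
  x = λ² - 6 - 26 = 1521 - 32 ≡ 14; y = λ·(6 - 14) - 15 ≡ 27. → (14, 27)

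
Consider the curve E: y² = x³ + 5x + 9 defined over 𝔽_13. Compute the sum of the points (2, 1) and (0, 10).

(2, 12)

(2, 1) + (0, 10). λ = (10 - 1)/(0 - 2) ≡ 9/11 mod 13. 11⁻¹ ≡ 6 (mod 13), so λ ≡ 2.
  x = λ² - 2 - 0 = 4 - 2 ≡ 2; y = λ·(2 - 2) - 1 ≡ 12. → (2, 12)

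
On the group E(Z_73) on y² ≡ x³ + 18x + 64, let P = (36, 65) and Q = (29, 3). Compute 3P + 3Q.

First 3P:
Repeated addition: build up to 3P.
2P: tangent at (36, 65): λ = (3·36² + 18)/(2·65) ≡ 37/57. 57⁻¹ ≡ 41 (mod 73) since 57·41 = 2337 ≡ 1, so λ ≡ 37·41 ≡ 57.
  x = λ² - 36 - 36 = 3249 - 72 ≡ 38; y = λ·(36 - 38) - 65 ≡ 40. → (38, 40)
3P: (38, 40) + (36, 65). λ = (65 - 40)/(36 - 38) ≡ 25/71 mod 73. 71⁻¹ ≡ 36 (mod 73), so λ ≡ 24.
  x = λ² - 38 - 36 = 576 - 74 ≡ 64; y = λ·(38 - 64) - 40 ≡ 66. → (64, 66)
3P = (64, 66).
Next 3Q:
Repeated addition: build up to 3Q.
2Q: tangent at (29, 3): λ = (3·29² + 18)/(2·3) ≡ 59/6. 6⁻¹ ≡ 61 (mod 73), so λ ≡ 59·61 ≡ 22.
  x = λ² - 29 - 29 = 484 - 58 ≡ 61; y = λ·(29 - 61) - 3 ≡ 23. → (61, 23)
3Q: (61, 23) + (29, 3). λ = (3 - 23)/(29 - 61) ≡ 53/41 mod 73. 41⁻¹ ≡ 57 (mod 73) since 41·57 = 2337 ≡ 1, so λ ≡ 28.
  x = λ² - 61 - 29 = 784 - 90 ≡ 37; y = λ·(61 - 37) - 23 ≡ 65. → (37, 65)
3Q = (37, 65).
Finally 3P + 3Q:
(64, 66) + (37, 65). λ = (65 - 66)/(37 - 64) ≡ 72/46 mod 73. 46⁻¹ ≡ 27 (mod 73), so λ ≡ 46.
  x = λ² - 64 - 37 = 2116 - 101 ≡ 44; y = λ·(64 - 44) - 66 ≡ 51. → (44, 51)

(44, 51)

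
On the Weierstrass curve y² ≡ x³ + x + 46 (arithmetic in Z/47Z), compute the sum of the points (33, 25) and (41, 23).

(33, 25) + (41, 23). λ = (23 - 25)/(41 - 33) ≡ 45/8 mod 47. 8⁻¹ ≡ 6 (mod 47) since 8·6 = 48 ≡ 1, so λ ≡ 35.
  x = λ² - 33 - 41 = 1225 - 74 ≡ 23; y = λ·(33 - 23) - 25 ≡ 43. → (23, 43)

(23, 43)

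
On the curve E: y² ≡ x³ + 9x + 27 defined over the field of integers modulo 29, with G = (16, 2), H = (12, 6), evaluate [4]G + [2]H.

(16, 2)

First 4G:
Double-and-add on 4 = (100)₂. Start with G = (16, 2) for the leading 1-bit.
double: tangent at (16, 2): λ = (3·16² + 9)/(2·2) ≡ 23/4. 4⁻¹ ≡ 22 (mod 29), so λ ≡ 23·22 ≡ 13.
  x = λ² - 16 - 16 = 169 - 32 ≡ 21; y = λ·(16 - 21) - 2 ≡ 20. → (21, 20)
double: tangent at (21, 20): λ = (3·21² + 9)/(2·20) ≡ 27/11. 11⁻¹ ≡ 8 (mod 29), so λ ≡ 27·8 ≡ 13.
  x = λ² - 21 - 21 = 169 - 42 ≡ 11; y = λ·(21 - 11) - 20 ≡ 23. → (11, 23)
4G = (11, 23).
Next 2H:
Repeated addition: build up to 2H.
2H: tangent at (12, 6): λ = (3·12² + 9)/(2·6) ≡ 6/12. 12⁻¹ ≡ 17 (mod 29), so λ ≡ 6·17 ≡ 15.
  x = λ² - 12 - 12 = 225 - 24 ≡ 27; y = λ·(12 - 27) - 6 ≡ 1. → (27, 1)
2H = (27, 1).
Finally 4G + 2H:
(11, 23) + (27, 1). λ = (1 - 23)/(27 - 11) ≡ 7/16 mod 29. 16⁻¹ ≡ 20 (mod 29) since 16·20 = 320 ≡ 1, so λ ≡ 24.
  x = λ² - 11 - 27 = 576 - 38 ≡ 16; y = λ·(11 - 16) - 23 ≡ 2. → (16, 2)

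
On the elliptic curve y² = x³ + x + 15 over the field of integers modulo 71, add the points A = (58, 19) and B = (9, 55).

(19, 19)

(58, 19) + (9, 55). λ = (55 - 19)/(9 - 58) ≡ 36/22 mod 71. 22⁻¹ ≡ 42 (mod 71), so λ ≡ 21.
  x = λ² - 58 - 9 = 441 - 67 ≡ 19; y = λ·(58 - 19) - 19 ≡ 19. → (19, 19)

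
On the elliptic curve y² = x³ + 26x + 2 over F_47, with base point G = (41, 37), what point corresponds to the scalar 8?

Double-and-add on 8 = (1000)₂. Start with G = (41, 37) for the leading 1-bit.
double: tangent at (41, 37): λ = (3·41² + 26)/(2·37) ≡ 40/27. 27⁻¹ ≡ 7 (mod 47), so λ ≡ 40·7 ≡ 45.
  x = λ² - 41 - 41 = 2025 - 82 ≡ 16; y = λ·(41 - 16) - 37 ≡ 7. → (16, 7)
double: tangent at (16, 7): λ = (3·16² + 26)/(2·7) ≡ 42/14. 14⁻¹ ≡ 37 (mod 47) since 14·37 = 518 ≡ 1, so λ ≡ 42·37 ≡ 3.
  x = λ² - 16 - 16 = 9 - 32 ≡ 24; y = λ·(16 - 24) - 7 ≡ 16. → (24, 16)
double: tangent at (24, 16): λ = (3·24² + 26)/(2·16) ≡ 15/32. 32⁻¹ ≡ 25 (mod 47), so λ ≡ 15·25 ≡ 46.
  x = λ² - 24 - 24 = 2116 - 48 ≡ 0; y = λ·(24 - 0) - 16 ≡ 7. → (0, 7)

(0, 7)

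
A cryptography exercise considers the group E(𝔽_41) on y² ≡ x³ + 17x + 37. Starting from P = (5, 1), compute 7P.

Double-and-add on 7 = (111)₂. Start with P = (5, 1) for the leading 1-bit.
double: tangent at (5, 1): λ = (3·5² + 17)/(2·1) ≡ 10/2. 2⁻¹ ≡ 21 (mod 41), so λ ≡ 10·21 ≡ 5.
  x = λ² - 5 - 5 = 25 - 10 ≡ 15; y = λ·(5 - 15) - 1 ≡ 31. → (15, 31)
add P: (15, 31) + (5, 1). λ = (1 - 31)/(5 - 15) ≡ 11/31 mod 41. 31⁻¹ ≡ 4 (mod 41) since 31·4 = 124 ≡ 1, so λ ≡ 3.
  x = λ² - 15 - 5 = 9 - 20 ≡ 30; y = λ·(15 - 30) - 31 ≡ 6. → (30, 6)
double: tangent at (30, 6): λ = (3·30² + 17)/(2·6) ≡ 11/12. 12⁻¹ ≡ 24 (mod 41) since 12·24 = 288 ≡ 1, so λ ≡ 11·24 ≡ 18.
  x = λ² - 30 - 30 = 324 - 60 ≡ 18; y = λ·(30 - 18) - 6 ≡ 5. → (18, 5)
add P: (18, 5) + (5, 1). λ = (1 - 5)/(5 - 18) ≡ 37/28 mod 41. 28⁻¹ ≡ 22 (mod 41) since 28·22 = 616 ≡ 1, so λ ≡ 35.
  x = λ² - 18 - 5 = 1225 - 23 ≡ 13; y = λ·(18 - 13) - 5 ≡ 6. → (13, 6)

(13, 6)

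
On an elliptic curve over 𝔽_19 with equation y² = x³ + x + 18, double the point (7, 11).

tangent at (7, 11): λ = (3·7² + 1)/(2·11) ≡ 15/3. 3⁻¹ ≡ 13 (mod 19), so λ ≡ 15·13 ≡ 5.
  x = λ² - 7 - 7 = 25 - 14 ≡ 11; y = λ·(7 - 11) - 11 ≡ 7. → (11, 7)

(11, 7)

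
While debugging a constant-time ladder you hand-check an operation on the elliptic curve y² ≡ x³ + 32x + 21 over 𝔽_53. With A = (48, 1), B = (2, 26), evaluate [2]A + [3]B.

First 2A:
Repeated addition: build up to 2A.
2A: tangent at (48, 1): λ = (3·48² + 32)/(2·1) ≡ 1/2. 2⁻¹ ≡ 27 (mod 53), so λ ≡ 1·27 ≡ 27.
  x = λ² - 48 - 48 = 729 - 96 ≡ 50; y = λ·(48 - 50) - 1 ≡ 51. → (50, 51)
2A = (50, 51).
Next 3B:
Repeated addition: build up to 3B.
2B: tangent at (2, 26): λ = (3·2² + 32)/(2·26) ≡ 44/52. 52⁻¹ ≡ 52 (mod 53) since 52·52 = 2704 ≡ 1, so λ ≡ 44·52 ≡ 9.
  x = λ² - 2 - 2 = 81 - 4 ≡ 24; y = λ·(2 - 24) - 26 ≡ 41. → (24, 41)
3B: (24, 41) + (2, 26). λ = (26 - 41)/(2 - 24) ≡ 38/31 mod 53. 31⁻¹ ≡ 12 (mod 53) since 31·12 = 372 ≡ 1, so λ ≡ 32.
  x = λ² - 24 - 2 = 1024 - 26 ≡ 44; y = λ·(24 - 44) - 41 ≡ 8. → (44, 8)
3B = (44, 8).
Finally 2A + 3B:
(50, 51) + (44, 8). λ = (8 - 51)/(44 - 50) ≡ 10/47 mod 53. 47⁻¹ ≡ 44 (mod 53), so λ ≡ 16.
  x = λ² - 50 - 44 = 256 - 94 ≡ 3; y = λ·(50 - 3) - 51 ≡ 12. → (3, 12)

(3, 12)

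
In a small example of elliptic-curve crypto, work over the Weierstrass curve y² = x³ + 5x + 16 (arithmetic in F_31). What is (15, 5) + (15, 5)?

tangent at (15, 5): λ = (3·15² + 5)/(2·5) ≡ 29/10. 10⁻¹ ≡ 28 (mod 31), so λ ≡ 29·28 ≡ 6.
  x = λ² - 15 - 15 = 36 - 30 ≡ 6; y = λ·(15 - 6) - 5 ≡ 18. → (6, 18)

(6, 18)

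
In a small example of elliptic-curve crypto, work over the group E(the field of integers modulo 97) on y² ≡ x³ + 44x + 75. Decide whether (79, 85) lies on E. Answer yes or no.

yes

y² = 85² ≡ 47; x³ + 44x + 75 = 496590 ≡ 47 (mod 97). 47 = 47.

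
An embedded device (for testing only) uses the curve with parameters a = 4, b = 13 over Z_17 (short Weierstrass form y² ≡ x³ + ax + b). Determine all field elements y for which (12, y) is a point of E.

x³ + 4x + 13 = 1789 ≡ 4 (mod 17).
Square roots of 4 mod 17: 2 and 15 (since 2² = 4 ≡ 4).

2, 15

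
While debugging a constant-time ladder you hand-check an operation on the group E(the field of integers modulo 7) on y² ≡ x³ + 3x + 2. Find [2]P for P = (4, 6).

(0, 4)

tangent at (4, 6): λ = (3·4² + 3)/(2·6) ≡ 2/5. 5⁻¹ ≡ 3 (mod 7) since 5·3 = 15 ≡ 1, so λ ≡ 2·3 ≡ 6.
  x = λ² - 4 - 4 = 36 - 8 ≡ 0; y = λ·(4 - 0) - 6 ≡ 4. → (0, 4)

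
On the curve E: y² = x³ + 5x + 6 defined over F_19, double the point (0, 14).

tangent at (0, 14): λ = (3·0² + 5)/(2·14) ≡ 5/9. 9⁻¹ ≡ 17 (mod 19), so λ ≡ 5·17 ≡ 9.
  x = λ² - 0 - 0 = 81 - 0 ≡ 5; y = λ·(0 - 5) - 14 ≡ 17. → (5, 17)

(5, 17)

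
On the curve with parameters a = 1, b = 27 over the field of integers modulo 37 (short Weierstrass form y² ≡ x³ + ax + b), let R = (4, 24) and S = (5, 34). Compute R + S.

(4, 24) + (5, 34). λ = (34 - 24)/(5 - 4) ≡ 10/1 mod 37. 1⁻¹ ≡ 1 (mod 37) since 1·1 = 1 ≡ 1, so λ ≡ 10.
  x = λ² - 4 - 5 = 100 - 9 ≡ 17; y = λ·(4 - 17) - 24 ≡ 31. → (17, 31)

(17, 31)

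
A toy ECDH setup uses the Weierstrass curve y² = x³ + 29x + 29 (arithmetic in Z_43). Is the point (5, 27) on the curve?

y² = 27² ≡ 41; x³ + 29x + 29 = 299 ≡ 41 (mod 43). 41 = 41.

yes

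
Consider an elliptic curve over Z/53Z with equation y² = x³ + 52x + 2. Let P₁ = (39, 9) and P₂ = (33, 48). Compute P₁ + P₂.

(10, 41)

(39, 9) + (33, 48). λ = (48 - 9)/(33 - 39) ≡ 39/47 mod 53. 47⁻¹ ≡ 44 (mod 53), so λ ≡ 20.
  x = λ² - 39 - 33 = 400 - 72 ≡ 10; y = λ·(39 - 10) - 9 ≡ 41. → (10, 41)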